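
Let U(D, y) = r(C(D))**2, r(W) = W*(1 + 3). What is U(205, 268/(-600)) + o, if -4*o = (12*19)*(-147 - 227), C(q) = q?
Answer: 693718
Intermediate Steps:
r(W) = 4*W (r(W) = W*4 = 4*W)
U(D, y) = 16*D**2 (U(D, y) = (4*D)**2 = 16*D**2)
o = 21318 (o = -12*19*(-147 - 227)/4 = -57*(-374) = -1/4*(-85272) = 21318)
U(205, 268/(-600)) + o = 16*205**2 + 21318 = 16*42025 + 21318 = 672400 + 21318 = 693718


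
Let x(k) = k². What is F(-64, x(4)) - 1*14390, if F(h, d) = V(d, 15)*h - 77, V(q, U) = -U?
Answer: -13507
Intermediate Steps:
F(h, d) = -77 - 15*h (F(h, d) = (-1*15)*h - 77 = -15*h - 77 = -77 - 15*h)
F(-64, x(4)) - 1*14390 = (-77 - 15*(-64)) - 1*14390 = (-77 + 960) - 14390 = 883 - 14390 = -13507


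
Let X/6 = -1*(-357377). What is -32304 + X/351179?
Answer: -11342342154/351179 ≈ -32298.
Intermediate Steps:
X = 2144262 (X = 6*(-1*(-357377)) = 6*357377 = 2144262)
-32304 + X/351179 = -32304 + 2144262/351179 = -11342342154/351179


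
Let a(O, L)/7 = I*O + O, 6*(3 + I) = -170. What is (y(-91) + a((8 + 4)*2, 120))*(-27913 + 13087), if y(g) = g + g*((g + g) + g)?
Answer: -291419856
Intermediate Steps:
I = -94/3 (I = -3 + (⅙)*(-170) = -3 - 85/3 = -94/3 ≈ -31.333)
a(O, L) = -637*O/3 (a(O, L) = 7*(-94*O/3 + O) = 7*(-91*O/3) = -637*O/3)
y(g) = g + 3*g² (y(g) = g + g*(2*g + g) = g + g*(3*g) = g + 3*g²)
(y(-91) + a((8 + 4)*2, 120))*(-27913 + 13087) = (-91*(1 + 3*(-91)) - 637*(8 + 4)*2/3)*(-27913 + 13087) = (-91*(1 - 273) - 2548*2)*(-14826) = (-91*(-272) - 637/3*24)*(-14826) = (24752 - 5096)*(-14826) = 19656*(-14826) = -291419856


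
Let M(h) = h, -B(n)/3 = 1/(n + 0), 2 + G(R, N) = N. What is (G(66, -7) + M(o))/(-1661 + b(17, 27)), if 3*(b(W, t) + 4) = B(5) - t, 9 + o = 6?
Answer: 60/8371 ≈ 0.0071676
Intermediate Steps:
o = -3 (o = -9 + 6 = -3)
G(R, N) = -2 + N
B(n) = -3/n (B(n) = -3/(n + 0) = -3/n)
b(W, t) = -21/5 - t/3 (b(W, t) = -4 + (-3/5 - t)/3 = -4 + (-3*⅕ - t)/3 = -4 + (-⅗ - t)/3 = -4 + (-⅕ - t/3) = -21/5 - t/3)
(G(66, -7) + M(o))/(-1661 + b(17, 27)) = ((-2 - 7) - 3)/(-1661 + (-21/5 - ⅓*27)) = (-9 - 3)/(-1661 + (-21/5 - 9)) = -12/(-1661 - 66/5) = -12/(-8371/5) = -12*(-5/8371) = 60/8371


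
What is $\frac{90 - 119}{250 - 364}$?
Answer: $\frac{29}{114} \approx 0.25439$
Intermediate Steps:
$\frac{90 - 119}{250 - 364} = - \frac{29}{-114} = \left(-29\right) \left(- \frac{1}{114}\right) = \frac{29}{114}$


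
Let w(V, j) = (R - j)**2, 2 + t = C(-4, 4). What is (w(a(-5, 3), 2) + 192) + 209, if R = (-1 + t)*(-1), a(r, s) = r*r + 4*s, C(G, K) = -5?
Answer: 437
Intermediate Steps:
t = -7 (t = -2 - 5 = -7)
a(r, s) = r**2 + 4*s
R = 8 (R = (-1 - 7)*(-1) = -8*(-1) = 8)
w(V, j) = (8 - j)**2
(w(a(-5, 3), 2) + 192) + 209 = ((-8 + 2)**2 + 192) + 209 = ((-6)**2 + 192) + 209 = (36 + 192) + 209 = 228 + 209 = 437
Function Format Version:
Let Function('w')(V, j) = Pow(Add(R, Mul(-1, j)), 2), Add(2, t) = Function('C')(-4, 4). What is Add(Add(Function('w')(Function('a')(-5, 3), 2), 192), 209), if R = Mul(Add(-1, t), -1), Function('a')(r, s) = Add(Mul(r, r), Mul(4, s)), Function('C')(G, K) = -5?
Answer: 437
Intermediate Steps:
t = -7 (t = Add(-2, -5) = -7)
Function('a')(r, s) = Add(Pow(r, 2), Mul(4, s))
R = 8 (R = Mul(Add(-1, -7), -1) = Mul(-8, -1) = 8)
Function('w')(V, j) = Pow(Add(8, Mul(-1, j)), 2)
Add(Add(Function('w')(Function('a')(-5, 3), 2), 192), 209) = Add(Add(Pow(Add(-8, 2), 2), 192), 209) = Add(Add(Pow(-6, 2), 192), 209) = Add(Add(36, 192), 209) = Add(228, 209) = 437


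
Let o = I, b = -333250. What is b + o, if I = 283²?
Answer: -253161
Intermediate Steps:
I = 80089
o = 80089
b + o = -333250 + 80089 = -253161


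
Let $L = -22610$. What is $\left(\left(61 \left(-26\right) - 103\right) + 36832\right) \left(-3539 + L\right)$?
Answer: $-918954307$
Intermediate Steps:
$\left(\left(61 \left(-26\right) - 103\right) + 36832\right) \left(-3539 + L\right) = \left(\left(61 \left(-26\right) - 103\right) + 36832\right) \left(-3539 - 22610\right) = \left(\left(-1586 - 103\right) + 36832\right) \left(-26149\right) = \left(-1689 + 36832\right) \left(-26149\right) = 35143 \left(-26149\right) = -918954307$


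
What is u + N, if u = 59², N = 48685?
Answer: 52166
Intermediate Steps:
u = 3481
u + N = 3481 + 48685 = 52166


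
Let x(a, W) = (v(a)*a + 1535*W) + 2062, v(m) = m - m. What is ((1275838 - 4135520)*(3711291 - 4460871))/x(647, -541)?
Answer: -23555609160/9103 ≈ -2.5877e+6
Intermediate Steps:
v(m) = 0
x(a, W) = 2062 + 1535*W (x(a, W) = (0*a + 1535*W) + 2062 = (0 + 1535*W) + 2062 = 1535*W + 2062 = 2062 + 1535*W)
((1275838 - 4135520)*(3711291 - 4460871))/x(647, -541) = ((1275838 - 4135520)*(3711291 - 4460871))/(2062 + 1535*(-541)) = (-2859682*(-749580))/(2062 - 830435) = 2143560433560/(-828373) = 2143560433560*(-1/828373) = -23555609160/9103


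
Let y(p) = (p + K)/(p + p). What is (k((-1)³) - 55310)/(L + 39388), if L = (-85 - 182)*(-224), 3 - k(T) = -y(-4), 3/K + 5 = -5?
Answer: -4424517/7935680 ≈ -0.55755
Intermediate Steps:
K = -3/10 (K = 3/(-5 - 5) = 3/(-10) = 3*(-⅒) = -3/10 ≈ -0.30000)
y(p) = (-3/10 + p)/(2*p) (y(p) = (p - 3/10)/(p + p) = (-3/10 + p)/((2*p)) = (-3/10 + p)*(1/(2*p)) = (-3/10 + p)/(2*p))
k(T) = 283/80 (k(T) = 3 - (-1)*(1/20)*(-3 + 10*(-4))/(-4) = 3 - (-1)*(1/20)*(-¼)*(-3 - 40) = 3 - (-1)*(1/20)*(-¼)*(-43) = 3 - (-1)*43/80 = 3 - 1*(-43/80) = 3 + 43/80 = 283/80)
L = 59808 (L = -267*(-224) = 59808)
(k((-1)³) - 55310)/(L + 39388) = (283/80 - 55310)/(59808 + 39388) = -4424517/80/99196 = -4424517/80*1/99196 = -4424517/7935680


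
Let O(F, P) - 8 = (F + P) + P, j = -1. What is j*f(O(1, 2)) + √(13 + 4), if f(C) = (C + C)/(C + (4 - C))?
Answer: -13/2 + √17 ≈ -2.3769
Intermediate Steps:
O(F, P) = 8 + F + 2*P (O(F, P) = 8 + ((F + P) + P) = 8 + (F + 2*P) = 8 + F + 2*P)
f(C) = C/2 (f(C) = (2*C)/4 = (2*C)*(¼) = C/2)
j*f(O(1, 2)) + √(13 + 4) = -(8 + 1 + 2*2)/2 + √(13 + 4) = -(8 + 1 + 4)/2 + √17 = -13/2 + √17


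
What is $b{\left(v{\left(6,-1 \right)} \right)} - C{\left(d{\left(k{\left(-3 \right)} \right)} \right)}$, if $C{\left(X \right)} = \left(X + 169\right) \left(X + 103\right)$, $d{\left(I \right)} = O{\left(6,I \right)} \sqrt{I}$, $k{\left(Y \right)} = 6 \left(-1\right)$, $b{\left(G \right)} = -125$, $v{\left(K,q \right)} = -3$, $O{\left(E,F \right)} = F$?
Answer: $-17316 + 1632 i \sqrt{6} \approx -17316.0 + 3997.6 i$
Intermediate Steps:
$k{\left(Y \right)} = -6$
$d{\left(I \right)} = I^{\frac{3}{2}}$ ($d{\left(I \right)} = I \sqrt{I} = I^{\frac{3}{2}}$)
$C{\left(X \right)} = \left(103 + X\right) \left(169 + X\right)$ ($C{\left(X \right)} = \left(169 + X\right) \left(103 + X\right) = \left(103 + X\right) \left(169 + X\right)$)
$b{\left(v{\left(6,-1 \right)} \right)} - C{\left(d{\left(k{\left(-3 \right)} \right)} \right)} = -125 - \left(17407 + \left(\left(-6\right)^{\frac{3}{2}}\right)^{2} + 272 \left(-6\right)^{\frac{3}{2}}\right) = -125 - \left(17407 + \left(- 6 i \sqrt{6}\right)^{2} + 272 \left(- 6 i \sqrt{6}\right)\right) = -125 - \left(17407 - 216 - 1632 i \sqrt{6}\right) = -125 - \left(17191 - 1632 i \sqrt{6}\right) = -17316 + 1632 i \sqrt{6}$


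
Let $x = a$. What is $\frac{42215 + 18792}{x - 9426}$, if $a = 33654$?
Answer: $\frac{61007}{24228} \approx 2.518$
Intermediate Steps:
$x = 33654$
$\frac{42215 + 18792}{x - 9426} = \frac{42215 + 18792}{33654 - 9426} = \frac{61007}{24228}$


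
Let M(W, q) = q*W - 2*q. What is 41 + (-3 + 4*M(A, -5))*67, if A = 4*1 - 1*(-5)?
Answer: -9540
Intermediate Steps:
A = 9 (A = 4 + 5 = 9)
M(W, q) = -2*q + W*q (M(W, q) = W*q - 2*q = -2*q + W*q)
41 + (-3 + 4*M(A, -5))*67 = 41 + (-3 + 4*(-5*(-2 + 9)))*67 = 41 + (-3 + 4*(-5*7))*67 = 41 + (-3 + 4*(-35))*67 = 41 + (-3 - 140)*67 = 41 - 143*67 = 41 - 9581 = -9540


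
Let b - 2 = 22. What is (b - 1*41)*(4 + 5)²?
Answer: -1377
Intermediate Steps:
b = 24 (b = 2 + 22 = 24)
(b - 1*41)*(4 + 5)² = (24 - 1*41)*(4 + 5)² = (24 - 41)*9² = -17*81 = -1377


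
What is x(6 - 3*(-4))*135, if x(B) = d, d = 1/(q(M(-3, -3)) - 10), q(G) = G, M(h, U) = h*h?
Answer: -135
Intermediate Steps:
M(h, U) = h**2
d = -1 (d = 1/((-3)**2 - 10) = 1/(9 - 10) = 1/(-1) = -1)
x(B) = -1
x(6 - 3*(-4))*135 = -1*135 = -135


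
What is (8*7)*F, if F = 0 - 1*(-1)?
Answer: 56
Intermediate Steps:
F = 1 (F = 0 + 1 = 1)
(8*7)*F = (8*7)*1 = 56*1 = 56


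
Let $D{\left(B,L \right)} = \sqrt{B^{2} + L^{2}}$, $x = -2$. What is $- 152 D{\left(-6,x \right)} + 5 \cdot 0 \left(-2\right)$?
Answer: $- 304 \sqrt{10} \approx -961.33$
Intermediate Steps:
$- 152 D{\left(-6,x \right)} + 5 \cdot 0 \left(-2\right) = - 152 \sqrt{\left(-6\right)^{2} + \left(-2\right)^{2}} + 5 \cdot 0 \left(-2\right) = - 152 \sqrt{36 + 4} + 0 \left(-2\right) = - 152 \sqrt{40} + 0 = - 152 \cdot 2 \sqrt{10} + 0 = - 304 \sqrt{10} + 0 = - 304 \sqrt{10}$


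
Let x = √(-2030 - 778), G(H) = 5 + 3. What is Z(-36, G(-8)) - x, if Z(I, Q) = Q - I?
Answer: 44 - 6*I*√78 ≈ 44.0 - 52.991*I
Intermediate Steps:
G(H) = 8
x = 6*I*√78 (x = √(-2808) = 6*I*√78 ≈ 52.991*I)
Z(-36, G(-8)) - x = (8 - 1*(-36)) - 6*I*√78 = (8 + 36) - 6*I*√78 = 44 - 6*I*√78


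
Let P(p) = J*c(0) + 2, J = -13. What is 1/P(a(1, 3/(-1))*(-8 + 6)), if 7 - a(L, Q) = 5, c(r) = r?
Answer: 1/2 ≈ 0.50000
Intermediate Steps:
a(L, Q) = 2 (a(L, Q) = 7 - 1*5 = 7 - 5 = 2)
P(p) = 2 (P(p) = -13*0 + 2 = 0 + 2 = 2)
1/P(a(1, 3/(-1))*(-8 + 6)) = 1/2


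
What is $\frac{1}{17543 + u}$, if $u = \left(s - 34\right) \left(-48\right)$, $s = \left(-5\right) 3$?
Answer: $\frac{1}{19895} \approx 5.0264 \cdot 10^{-5}$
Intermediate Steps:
$s = -15$
$u = 2352$ ($u = \left(-15 - 34\right) \left(-48\right) = \left(-49\right) \left(-48\right) = 2352$)
$\frac{1}{17543 + u} = \frac{1}{17543 + 2352} = \frac{1}{19895}$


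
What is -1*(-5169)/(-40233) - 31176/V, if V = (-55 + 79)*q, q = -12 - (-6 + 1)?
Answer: 17408828/93877 ≈ 185.44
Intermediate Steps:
q = -7 (q = -12 - 1*(-5) = -12 + 5 = -7)
V = -168 (V = (-55 + 79)*(-7) = 24*(-7) = -168)
-1*(-5169)/(-40233) - 31176/V = -1*(-5169)/(-40233) - 31176/(-168) = 5169*(-1/40233) - 31176*(-1/168) = -1723/13411 + 1299/7 = 17408828/93877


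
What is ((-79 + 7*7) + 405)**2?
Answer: 140625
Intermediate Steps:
((-79 + 7*7) + 405)**2 = ((-79 + 49) + 405)**2 = (-30 + 405)**2 = 375**2 = 140625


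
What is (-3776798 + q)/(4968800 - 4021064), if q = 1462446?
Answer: -289294/118467 ≈ -2.4420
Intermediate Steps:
(-3776798 + q)/(4968800 - 4021064) = (-3776798 + 1462446)/(4968800 - 4021064) = -2314352/947736 = -2314352*1/947736 = -289294/118467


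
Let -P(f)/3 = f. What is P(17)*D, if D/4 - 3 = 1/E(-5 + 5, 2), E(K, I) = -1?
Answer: -408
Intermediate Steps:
P(f) = -3*f
D = 8 (D = 12 + 4/(-1) = 12 + 4*(-1) = 12 - 4 = 8)
P(17)*D = -3*17*8 = -51*8 = -408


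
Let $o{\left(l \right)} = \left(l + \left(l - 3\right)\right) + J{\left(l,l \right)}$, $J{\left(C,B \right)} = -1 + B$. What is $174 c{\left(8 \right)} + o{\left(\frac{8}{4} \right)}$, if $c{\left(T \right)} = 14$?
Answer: $2438$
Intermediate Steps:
$o{\left(l \right)} = -4 + 3 l$ ($o{\left(l \right)} = \left(l + \left(l - 3\right)\right) + \left(-1 + l\right) = \left(l + \left(-3 + l\right)\right) + \left(-1 + l\right) = \left(-3 + 2 l\right) + \left(-1 + l\right) = -4 + 3 l$)
$174 c{\left(8 \right)} + o{\left(\frac{8}{4} \right)} = 174 \cdot 14 - \left(4 - 3 \cdot \frac{8}{4}\right) = 2436 - \left(4 - 3 \cdot 8 \cdot \frac{1}{4}\right) = 2436 + \left(-4 + 3 \cdot 2\right) = 2436 + \left(-4 + 6\right) = 2436 + 2 = 2438$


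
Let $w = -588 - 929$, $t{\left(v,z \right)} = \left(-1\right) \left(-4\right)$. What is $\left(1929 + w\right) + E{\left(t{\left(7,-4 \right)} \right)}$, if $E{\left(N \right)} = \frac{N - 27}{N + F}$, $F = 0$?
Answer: $\frac{1625}{4} \approx 406.25$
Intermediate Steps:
$t{\left(v,z \right)} = 4$
$E{\left(N \right)} = \frac{-27 + N}{N}$ ($E{\left(N \right)} = \frac{N - 27}{N + 0} = \frac{-27 + N}{N}$)
$w = -1517$ ($w = -588 - 929 = -1517$)
$\left(1929 + w\right) + E{\left(t{\left(7,-4 \right)} \right)} = \left(1929 - 1517\right) + \frac{-27 + 4}{4} = 412 + \frac{1}{4} \left(-23\right) = 412 - \frac{23}{4} = \frac{1625}{4}$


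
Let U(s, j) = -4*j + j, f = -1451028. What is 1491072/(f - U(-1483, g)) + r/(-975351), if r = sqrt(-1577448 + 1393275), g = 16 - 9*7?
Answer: -497024/483723 - I*sqrt(184173)/975351 ≈ -1.0275 - 0.00044*I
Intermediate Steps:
g = -47 (g = 16 - 63 = -47)
U(s, j) = -3*j
r = I*sqrt(184173) (r = sqrt(-184173) = I*sqrt(184173) ≈ 429.15*I)
1491072/(f - U(-1483, g)) + r/(-975351) = 1491072/(-1451028 - (-3)*(-47)) + (I*sqrt(184173))/(-975351) = 1491072/(-1451028 - 1*141) + (I*sqrt(184173))*(-1/975351) = 1491072/(-1451028 - 141) - I*sqrt(184173)/975351 = 1491072/(-1451169) - I*sqrt(184173)/975351 = 1491072*(-1/1451169) - I*sqrt(184173)/975351 = -497024/483723 - I*sqrt(184173)/975351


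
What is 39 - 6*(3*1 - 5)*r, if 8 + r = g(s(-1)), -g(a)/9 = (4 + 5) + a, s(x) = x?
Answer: -921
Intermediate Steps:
g(a) = -81 - 9*a (g(a) = -9*((4 + 5) + a) = -9*(9 + a) = -81 - 9*a)
r = -80 (r = -8 + (-81 - 9*(-1)) = -8 + (-81 + 9) = -8 - 72 = -80)
39 - 6*(3*1 - 5)*r = 39 - 6*(3*1 - 5)*(-80) = 39 - 6*(3 - 5)*(-80) = 39 - (-12)*(-80) = 39 - 6*160 = 39 - 960 = -921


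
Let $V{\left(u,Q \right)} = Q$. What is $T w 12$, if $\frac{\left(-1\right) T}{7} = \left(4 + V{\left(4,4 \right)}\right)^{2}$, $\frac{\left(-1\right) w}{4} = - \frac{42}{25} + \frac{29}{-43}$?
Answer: $- \frac{54426624}{1075} \approx -50629.0$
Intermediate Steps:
$w = \frac{10124}{1075}$ ($w = - 4 \left(- \frac{42}{25} + \frac{29}{-43}\right) = - 4 \left(\left(-42\right) \frac{1}{25} + 29 \left(- \frac{1}{43}\right)\right) = - 4 \left(- \frac{42}{25} - \frac{29}{43}\right) = \left(-4\right) \left(- \frac{2531}{1075}\right) = \frac{10124}{1075} \approx 9.4177$)
$T = -448$ ($T = - 7 \left(4 + 4\right)^{2} = - 7 \cdot 8^{2} = \left(-7\right) 64 = -448$)
$T w 12 = \left(-448\right) \frac{10124}{1075} \cdot 12 = \left(- \frac{4535552}{1075}\right) 12 = - \frac{54426624}{1075}$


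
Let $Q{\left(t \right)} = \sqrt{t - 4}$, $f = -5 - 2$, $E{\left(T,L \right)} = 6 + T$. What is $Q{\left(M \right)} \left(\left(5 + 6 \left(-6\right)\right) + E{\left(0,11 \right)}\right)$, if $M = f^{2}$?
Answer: $- 75 \sqrt{5} \approx -167.71$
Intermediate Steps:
$f = -7$ ($f = -5 - 2 = -7$)
$M = 49$ ($M = \left(-7\right)^{2} = 49$)
$Q{\left(t \right)} = \sqrt{-4 + t}$
$Q{\left(M \right)} \left(\left(5 + 6 \left(-6\right)\right) + E{\left(0,11 \right)}\right) = \sqrt{-4 + 49} \left(\left(5 + 6 \left(-6\right)\right) + \left(6 + 0\right)\right) = \sqrt{45} \left(\left(5 - 36\right) + 6\right) = 3 \sqrt{5} \left(-31 + 6\right) = 3 \sqrt{5} \left(-25\right) = - 75 \sqrt{5}$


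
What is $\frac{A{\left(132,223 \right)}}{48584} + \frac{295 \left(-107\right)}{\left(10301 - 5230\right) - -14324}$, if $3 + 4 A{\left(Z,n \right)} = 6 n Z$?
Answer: $- \frac{541761341}{753829344} \approx -0.71868$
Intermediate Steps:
$A{\left(Z,n \right)} = - \frac{3}{4} + \frac{3 Z n}{2}$ ($A{\left(Z,n \right)} = - \frac{3}{4} + \frac{6 n Z}{4} = - \frac{3}{4} + \frac{6 Z n}{4} = - \frac{3}{4} + \frac{3 Z n}{2}$)
$\frac{A{\left(132,223 \right)}}{48584} + \frac{295 \left(-107\right)}{\left(10301 - 5230\right) - -14324} = \frac{- \frac{3}{4} + \frac{3}{2} \cdot 132 \cdot 223}{48584} + \frac{295 \left(-107\right)}{\left(10301 - 5230\right) - -14324} = \left(- \frac{3}{4} + 44154\right) \frac{1}{48584} - \frac{31565}{5071 + 14324} = \frac{176613}{4} \cdot \frac{1}{48584} - \frac{31565}{19395} = \frac{176613}{194336} - \frac{6313}{3879} = - \frac{541761341}{753829344}$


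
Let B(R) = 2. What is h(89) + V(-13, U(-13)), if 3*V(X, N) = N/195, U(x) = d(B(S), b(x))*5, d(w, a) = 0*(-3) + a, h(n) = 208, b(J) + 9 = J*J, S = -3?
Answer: 24496/117 ≈ 209.37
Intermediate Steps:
b(J) = -9 + J² (b(J) = -9 + J*J = -9 + J²)
d(w, a) = a (d(w, a) = 0 + a = a)
U(x) = -45 + 5*x² (U(x) = (-9 + x²)*5 = -45 + 5*x²)
V(X, N) = N/585 (V(X, N) = (N/195)/3 = N/585)
h(89) + V(-13, U(-13)) = 208 + (-45 + 5*(-13)²)/585 = 208 + (-45 + 5*169)/585 = 208 + (-45 + 845)/585 = 208 + (1/585)*800 = 208 + 160/117 = 24496/117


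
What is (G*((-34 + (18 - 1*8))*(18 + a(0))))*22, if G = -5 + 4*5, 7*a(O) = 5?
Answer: -1037520/7 ≈ -1.4822e+5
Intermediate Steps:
a(O) = 5/7 (a(O) = (⅐)*5 = 5/7)
G = 15 (G = -5 + 20 = 15)
(G*((-34 + (18 - 1*8))*(18 + a(0))))*22 = (15*((-34 + (18 - 1*8))*(18 + 5/7)))*22 = (15*((-34 + (18 - 8))*(131/7)))*22 = (15*((-34 + 10)*(131/7)))*22 = (15*(-24*131/7))*22 = (15*(-3144/7))*22 = -47160/7*22 = -1037520/7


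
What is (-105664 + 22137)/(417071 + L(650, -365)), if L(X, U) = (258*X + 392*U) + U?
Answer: -83527/441326 ≈ -0.18926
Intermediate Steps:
L(X, U) = 258*X + 393*U
(-105664 + 22137)/(417071 + L(650, -365)) = (-105664 + 22137)/(417071 + (258*650 + 393*(-365))) = -83527/(417071 + (167700 - 143445)) = -83527/(417071 + 24255) = -83527/441326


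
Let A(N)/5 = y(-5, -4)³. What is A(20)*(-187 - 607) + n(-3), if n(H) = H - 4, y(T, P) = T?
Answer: 496243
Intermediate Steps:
n(H) = -4 + H
A(N) = -625 (A(N) = 5*(-5)³ = 5*(-125) = -625)
A(20)*(-187 - 607) + n(-3) = -625*(-187 - 607) + (-4 - 3) = -625*(-794) - 7 = 496250 - 7 = 496243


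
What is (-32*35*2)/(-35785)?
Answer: 448/7157 ≈ 0.062596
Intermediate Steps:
(-32*35*2)/(-35785) = -1120*2*(-1/35785) = -2240*(-1/35785) = 448/7157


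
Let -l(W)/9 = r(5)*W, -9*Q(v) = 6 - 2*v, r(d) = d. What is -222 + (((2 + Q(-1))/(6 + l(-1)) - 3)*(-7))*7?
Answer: -34915/459 ≈ -76.068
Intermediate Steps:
Q(v) = -2/3 + 2*v/9 (Q(v) = -(6 - 2*v)/9 = -2/3 + 2*v/9)
l(W) = -45*W
-222 + (((2 + Q(-1))/(6 + l(-1)) - 3)*(-7))*7 = -222 + (((2 + (-2/3 + (2/9)*(-1)))/(6 - 45*(-1)) - 3)*(-7))*7 = -222 + (((2 + (-2/3 - 2/9))/(6 + 45) - 3)*(-7))*7 = -222 + (((2 - 8/9)/51 - 3)*(-7))*7 = -222 + (((10/9)*(1/51) - 3)*(-7))*7 = -222 + ((10/459 - 3)*(-7))*7 = -222 - 1367/459*(-7)*7 = -222 + (9569/459)*7 = -222 + 66983/459 = -34915/459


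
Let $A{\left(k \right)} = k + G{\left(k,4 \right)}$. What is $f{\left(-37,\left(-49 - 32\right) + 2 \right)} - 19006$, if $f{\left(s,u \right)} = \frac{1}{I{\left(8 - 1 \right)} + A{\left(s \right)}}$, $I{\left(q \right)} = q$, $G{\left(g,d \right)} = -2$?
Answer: $- \frac{608193}{32} \approx -19006.0$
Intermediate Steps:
$A{\left(k \right)} = -2 + k$ ($A{\left(k \right)} = k - 2 = -2 + k$)
$f{\left(s,u \right)} = \frac{1}{5 + s}$ ($f{\left(s,u \right)} = \frac{1}{\left(8 - 1\right) + \left(-2 + s\right)} = \frac{1}{7 + \left(-2 + s\right)} = \frac{1}{5 + s}$)
$f{\left(-37,\left(-49 - 32\right) + 2 \right)} - 19006 = \frac{1}{5 - 37} - 19006 = \frac{1}{-32} - 19006 = - \frac{1}{32} - 19006 = - \frac{608193}{32}$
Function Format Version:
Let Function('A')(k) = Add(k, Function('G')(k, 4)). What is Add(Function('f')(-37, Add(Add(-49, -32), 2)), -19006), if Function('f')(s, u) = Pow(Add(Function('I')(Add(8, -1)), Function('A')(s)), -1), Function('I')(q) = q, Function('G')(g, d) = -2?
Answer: Rational(-608193, 32) ≈ -19006.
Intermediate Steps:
Function('A')(k) = Add(-2, k) (Function('A')(k) = Add(k, -2) = Add(-2, k))
Function('f')(s, u) = Pow(Add(5, s), -1) (Function('f')(s, u) = Pow(Add(Add(8, -1), Add(-2, s)), -1) = Pow(Add(7, Add(-2, s)), -1) = Pow(Add(5, s), -1))
Add(Function('f')(-37, Add(Add(-49, -32), 2)), -19006) = Add(Pow(Add(5, -37), -1), -19006) = Add(Pow(-32, -1), -19006) = Add(Rational(-1, 32), -19006) = Rational(-608193, 32)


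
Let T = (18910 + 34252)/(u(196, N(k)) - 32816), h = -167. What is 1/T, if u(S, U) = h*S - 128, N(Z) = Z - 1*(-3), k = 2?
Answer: -32838/26581 ≈ -1.2354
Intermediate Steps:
N(Z) = 3 + Z (N(Z) = Z + 3 = 3 + Z)
u(S, U) = -128 - 167*S (u(S, U) = -167*S - 128 = -128 - 167*S)
T = -26581/32838 (T = (18910 + 34252)/((-128 - 167*196) - 32816) = 53162/((-128 - 32732) - 32816) = 53162/(-32860 - 32816) = 53162/(-65676) = 53162*(-1/65676) = -26581/32838 ≈ -0.80946)
1/T = 1/(-26581/32838) = -32838/26581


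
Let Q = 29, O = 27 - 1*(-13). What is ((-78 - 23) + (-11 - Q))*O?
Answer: -5640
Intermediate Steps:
O = 40 (O = 27 + 13 = 40)
((-78 - 23) + (-11 - Q))*O = ((-78 - 23) + (-11 - 1*29))*40 = (-101 + (-11 - 29))*40 = (-101 - 40)*40 = -141*40 = -5640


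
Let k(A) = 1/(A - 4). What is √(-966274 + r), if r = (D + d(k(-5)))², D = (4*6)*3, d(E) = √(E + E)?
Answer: 2*√(-2162453 + 108*I*√2)/3 ≈ 0.034621 + 980.35*I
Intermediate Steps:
k(A) = 1/(-4 + A)
d(E) = √2*√E (d(E) = √(2*E) = √2*√E)
D = 72 (D = 24*3 = 72)
r = (72 + I*√2/3)² (r = (72 + √2*√(1/(-4 - 5)))² = (72 + √2*√(1/(-9)))² = (72 + √2*√(-⅑))² = (72 + √2*(I/3))² = (72 + I*√2/3)² ≈ 5183.8 + 67.88*I)
√(-966274 + r) = √(-966274 + (216 + I*√2)²/9)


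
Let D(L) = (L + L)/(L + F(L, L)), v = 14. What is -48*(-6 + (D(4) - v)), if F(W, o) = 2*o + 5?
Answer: 15936/17 ≈ 937.41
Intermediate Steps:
F(W, o) = 5 + 2*o
D(L) = 2*L/(5 + 3*L) (D(L) = (L + L)/(L + (5 + 2*L)) = (2*L)/(5 + 3*L) = 2*L/(5 + 3*L))
-48*(-6 + (D(4) - v)) = -48*(-6 + (2*4/(5 + 3*4) - 1*14)) = -48*(-6 + (2*4/(5 + 12) - 14)) = -48*(-6 + (2*4/17 - 14)) = -48*(-6 + (2*4*(1/17) - 14)) = -48*(-6 + (8/17 - 14)) = -48*(-6 - 230/17) = -48*(-332/17) = 15936/17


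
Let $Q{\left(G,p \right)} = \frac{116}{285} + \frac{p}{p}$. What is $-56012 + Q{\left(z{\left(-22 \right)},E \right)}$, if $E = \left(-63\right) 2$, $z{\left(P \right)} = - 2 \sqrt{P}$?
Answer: $- \frac{15963019}{285} \approx -56011.0$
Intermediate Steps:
$E = -126$
$Q{\left(G,p \right)} = \frac{401}{285}$ ($Q{\left(G,p \right)} = 116 \cdot \frac{1}{285} + 1 = \frac{116}{285} + 1 = \frac{401}{285}$)
$-56012 + Q{\left(z{\left(-22 \right)},E \right)} = -56012 + \frac{401}{285} = - \frac{15963019}{285}$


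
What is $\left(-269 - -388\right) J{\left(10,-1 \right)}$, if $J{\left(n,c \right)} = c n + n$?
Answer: $0$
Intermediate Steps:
$J{\left(n,c \right)} = n + c n$
$\left(-269 - -388\right) J{\left(10,-1 \right)} = \left(-269 - -388\right) 10 \left(1 - 1\right) = \left(-269 + 388\right) 10 \cdot 0 = 119 \cdot 0 = 0$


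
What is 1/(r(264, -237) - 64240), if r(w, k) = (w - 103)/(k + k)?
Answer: -474/30449921 ≈ -1.5567e-5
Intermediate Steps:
r(w, k) = (-103 + w)/(2*k) (r(w, k) = (-103 + w)/((2*k)) = (-103 + w)*(1/(2*k)) = (-103 + w)/(2*k))
1/(r(264, -237) - 64240) = 1/((1/2)*(-103 + 264)/(-237) - 64240) = 1/((1/2)*(-1/237)*161 - 64240) = 1/(-161/474 - 64240) = 1/(-30449921/474) = -474/30449921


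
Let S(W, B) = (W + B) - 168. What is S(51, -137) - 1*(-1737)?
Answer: 1483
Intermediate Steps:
S(W, B) = -168 + B + W (S(W, B) = (B + W) - 168 = -168 + B + W)
S(51, -137) - 1*(-1737) = (-168 - 137 + 51) - 1*(-1737) = -254 + 1737 = 1483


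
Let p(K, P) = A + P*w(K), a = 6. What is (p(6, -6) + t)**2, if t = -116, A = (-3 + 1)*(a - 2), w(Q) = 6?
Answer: 25600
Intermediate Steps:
A = -8 (A = (-3 + 1)*(6 - 2) = -2*4 = -8)
p(K, P) = -8 + 6*P (p(K, P) = -8 + P*6 = -8 + 6*P)
(p(6, -6) + t)**2 = ((-8 + 6*(-6)) - 116)**2 = ((-8 - 36) - 116)**2 = (-44 - 116)**2 = (-160)**2 = 25600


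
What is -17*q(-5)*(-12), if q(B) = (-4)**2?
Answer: 3264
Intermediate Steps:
q(B) = 16
-17*q(-5)*(-12) = -17*16*(-12) = -272*(-12) = 3264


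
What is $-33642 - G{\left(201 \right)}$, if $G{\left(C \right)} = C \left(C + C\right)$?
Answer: $-114444$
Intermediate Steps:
$G{\left(C \right)} = 2 C^{2}$ ($G{\left(C \right)} = C 2 C = 2 C^{2}$)
$-33642 - G{\left(201 \right)} = -33642 - 2 \cdot 201^{2} = -33642 - 2 \cdot 40401 = -33642 - 80802 = -114444$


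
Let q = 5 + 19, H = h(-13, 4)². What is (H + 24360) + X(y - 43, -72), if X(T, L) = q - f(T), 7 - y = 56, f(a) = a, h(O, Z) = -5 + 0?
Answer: 24501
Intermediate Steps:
h(O, Z) = -5
y = -49 (y = 7 - 1*56 = 7 - 56 = -49)
H = 25 (H = (-5)² = 25)
q = 24
X(T, L) = 24 - T
(H + 24360) + X(y - 43, -72) = (25 + 24360) + (24 - (-49 - 43)) = 24385 + (24 - 1*(-92)) = 24385 + (24 + 92) = 24385 + 116 = 24501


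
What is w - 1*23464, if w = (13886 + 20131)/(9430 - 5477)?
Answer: -92719175/3953 ≈ -23455.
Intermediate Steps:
w = 34017/3953 ≈ 8.6054
w - 1*23464 = 34017/3953 - 1*23464 = 34017/3953 - 23464 = -92719175/3953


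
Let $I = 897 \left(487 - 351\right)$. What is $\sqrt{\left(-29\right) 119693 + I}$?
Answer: $i \sqrt{3349105} \approx 1830.1 i$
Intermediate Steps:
$I = 121992$ ($I = 897 \cdot 136 = 121992$)
$\sqrt{\left(-29\right) 119693 + I} = \sqrt{\left(-29\right) 119693 + 121992} = \sqrt{-3471097 + 121992} = \sqrt{-3349105} = i \sqrt{3349105}$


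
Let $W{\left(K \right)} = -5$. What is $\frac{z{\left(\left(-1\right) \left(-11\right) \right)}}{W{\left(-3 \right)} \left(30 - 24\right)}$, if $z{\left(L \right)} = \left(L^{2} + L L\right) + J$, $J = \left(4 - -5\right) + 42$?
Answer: $- \frac{293}{30} \approx -9.7667$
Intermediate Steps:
$J = 51$ ($J = \left(4 + 5\right) + 42 = 9 + 42 = 51$)
$z{\left(L \right)} = 51 + 2 L^{2}$ ($z{\left(L \right)} = \left(L^{2} + L L\right) + 51 = \left(L^{2} + L^{2}\right) + 51 = 2 L^{2} + 51 = 51 + 2 L^{2}$)
$\frac{z{\left(\left(-1\right) \left(-11\right) \right)}}{W{\left(-3 \right)} \left(30 - 24\right)} = \frac{51 + 2 \left(\left(-1\right) \left(-11\right)\right)^{2}}{\left(-5\right) \left(30 - 24\right)} = \frac{51 + 2 \cdot 11^{2}}{\left(-5\right) 6} = \frac{51 + 2 \cdot 121}{-30} = \left(51 + 242\right) \left(- \frac{1}{30}\right) = 293 \left(- \frac{1}{30}\right) = - \frac{293}{30}$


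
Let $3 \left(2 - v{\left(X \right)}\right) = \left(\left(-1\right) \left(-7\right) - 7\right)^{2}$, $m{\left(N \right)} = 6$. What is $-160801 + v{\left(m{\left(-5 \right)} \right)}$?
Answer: $-160799$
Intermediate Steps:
$v{\left(X \right)} = 2$ ($v{\left(X \right)} = 2 - \frac{\left(\left(-1\right) \left(-7\right) - 7\right)^{2}}{3} = 2 - \frac{\left(7 - 7\right)^{2}}{3} = 2 - \frac{0^{2}}{3} = 2 - 0 = 2 + 0 = 2$)
$-160801 + v{\left(m{\left(-5 \right)} \right)} = -160801 + 2 = -160799$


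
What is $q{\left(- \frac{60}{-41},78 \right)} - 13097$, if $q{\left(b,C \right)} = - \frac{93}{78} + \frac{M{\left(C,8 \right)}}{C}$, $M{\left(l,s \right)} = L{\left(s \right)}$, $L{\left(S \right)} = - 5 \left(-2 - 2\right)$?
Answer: $- \frac{1021639}{78} \approx -13098.0$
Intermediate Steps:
$L{\left(S \right)} = 20$ ($L{\left(S \right)} = \left(-5\right) \left(-4\right) = 20$)
$M{\left(l,s \right)} = 20$
$q{\left(b,C \right)} = - \frac{31}{26} + \frac{20}{C}$ ($q{\left(b,C \right)} = - \frac{93}{78} + \frac{20}{C} = \left(-93\right) \frac{1}{78} + \frac{20}{C} = - \frac{31}{26} + \frac{20}{C}$)
$q{\left(- \frac{60}{-41},78 \right)} - 13097 = \left(- \frac{31}{26} + \frac{20}{78}\right) - 13097 = \left(- \frac{31}{26} + 20 \cdot \frac{1}{78}\right) - 13097 = \left(- \frac{31}{26} + \frac{10}{39}\right) - 13097 = - \frac{73}{78} - 13097 = - \frac{1021639}{78}$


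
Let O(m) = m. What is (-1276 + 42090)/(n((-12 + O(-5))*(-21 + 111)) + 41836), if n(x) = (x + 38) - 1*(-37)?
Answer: 40814/40381 ≈ 1.0107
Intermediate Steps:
n(x) = 75 + x (n(x) = (38 + x) + 37 = 75 + x)
(-1276 + 42090)/(n((-12 + O(-5))*(-21 + 111)) + 41836) = (-1276 + 42090)/((75 + (-12 - 5)*(-21 + 111)) + 41836) = 40814/((75 - 17*90) + 41836) = 40814/((75 - 1530) + 41836) = 40814/(-1455 + 41836) = 40814/40381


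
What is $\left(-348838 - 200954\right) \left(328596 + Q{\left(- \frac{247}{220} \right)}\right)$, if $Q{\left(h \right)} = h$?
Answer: $- \frac{9936235912104}{55} \approx -1.8066 \cdot 10^{11}$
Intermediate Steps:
$\left(-348838 - 200954\right) \left(328596 + Q{\left(- \frac{247}{220} \right)}\right) = \left(-348838 - 200954\right) \left(328596 - \frac{247}{220}\right) = - 549792 \left(328596 - \frac{247}{220}\right) = \left(-549792\right) \frac{72290873}{220} = - \frac{9936235912104}{55}$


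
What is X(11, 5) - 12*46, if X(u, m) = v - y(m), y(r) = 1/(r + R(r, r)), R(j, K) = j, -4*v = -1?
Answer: -11037/20 ≈ -551.85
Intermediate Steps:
v = 1/4 (v = -1/4*(-1) = 1/4 ≈ 0.25000)
y(r) = 1/(2*r) (y(r) = 1/(r + r) = 1/(2*r))
X(u, m) = 1/4 - 1/(2*m)
X(11, 5) - 12*46 = (1/4)*(-2 + 5)/5 - 12*46 = (1/4)*(1/5)*3 - 552 = 3/20 - 552 = -11037/20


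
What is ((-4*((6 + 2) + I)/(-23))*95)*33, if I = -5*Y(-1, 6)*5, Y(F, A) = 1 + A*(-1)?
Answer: 1667820/23 ≈ 72514.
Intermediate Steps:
Y(F, A) = 1 - A
I = 125 (I = -5*(1 - 1*6)*5 = -5*(1 - 6)*5 = -5*(-5)*5 = 25*5 = 125)
((-4*((6 + 2) + I)/(-23))*95)*33 = ((-4*((6 + 2) + 125)/(-23))*95)*33 = ((-4*(8 + 125)*(-1/23))*95)*33 = ((-4*133*(-1/23))*95)*33 = (-532*(-1/23)*95)*33 = ((532/23)*95)*33 = (50540/23)*33 = 1667820/23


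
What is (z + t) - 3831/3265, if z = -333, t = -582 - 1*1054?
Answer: -6432616/3265 ≈ -1970.2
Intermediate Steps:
t = -1636 (t = -582 - 1054 = -1636)
(z + t) - 3831/3265 = (-333 - 1636) - 3831/3265 = -1969 - 3831/3265 = -6432616/3265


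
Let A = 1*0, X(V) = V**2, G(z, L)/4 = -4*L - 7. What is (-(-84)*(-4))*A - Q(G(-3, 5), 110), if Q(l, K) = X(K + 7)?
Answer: -13689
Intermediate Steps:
G(z, L) = -28 - 16*L (G(z, L) = 4*(-4*L - 7) = 4*(-7 - 4*L) = -28 - 16*L)
Q(l, K) = (7 + K)**2 (Q(l, K) = (K + 7)**2 = (7 + K)**2)
A = 0
(-(-84)*(-4))*A - Q(G(-3, 5), 110) = -(-84)*(-4)*0 - (7 + 110)**2 = -21*16*0 - 1*117**2 = -336*0 - 1*13689 = 0 - 13689 = -13689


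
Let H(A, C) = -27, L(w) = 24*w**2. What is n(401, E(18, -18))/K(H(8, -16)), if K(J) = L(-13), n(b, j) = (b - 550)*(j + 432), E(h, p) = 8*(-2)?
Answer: -596/39 ≈ -15.282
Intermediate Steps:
E(h, p) = -16
n(b, j) = (-550 + b)*(432 + j)
K(J) = 4056 (K(J) = 24*(-13)**2 = 24*169 = 4056)
n(401, E(18, -18))/K(H(8, -16)) = (-237600 - 550*(-16) + 432*401 + 401*(-16))/4056 = (-237600 + 8800 + 173232 - 6416)*(1/4056) = -61984*1/4056 = -596/39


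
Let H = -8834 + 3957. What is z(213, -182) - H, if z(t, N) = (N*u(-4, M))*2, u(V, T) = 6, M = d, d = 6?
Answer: 2693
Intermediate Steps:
M = 6
H = -4877
z(t, N) = 12*N (z(t, N) = (N*6)*2 = (6*N)*2 = 12*N)
z(213, -182) - H = 12*(-182) - 1*(-4877) = -2184 + 4877 = 2693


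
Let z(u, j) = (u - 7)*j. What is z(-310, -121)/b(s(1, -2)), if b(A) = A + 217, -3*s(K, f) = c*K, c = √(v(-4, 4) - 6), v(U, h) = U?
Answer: 74911221/423811 + 115071*I*√10/423811 ≈ 176.76 + 0.85861*I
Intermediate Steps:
c = I*√10 (c = √(-4 - 6) = √(-10) = I*√10 ≈ 3.1623*I)
z(u, j) = j*(-7 + u) (z(u, j) = (-7 + u)*j = j*(-7 + u))
s(K, f) = -I*K*√10/3 (s(K, f) = -I*√10*K/3 = -I*K*√10/3)
b(A) = 217 + A
z(-310, -121)/b(s(1, -2)) = (-121*(-7 - 310))/(217 - ⅓*I*1*√10) = (-121*(-317))/(217 - I*√10/3) = 38357/(217 - I*√10/3)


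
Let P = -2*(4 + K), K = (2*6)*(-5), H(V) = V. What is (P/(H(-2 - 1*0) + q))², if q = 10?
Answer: 196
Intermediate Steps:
K = -60 (K = 12*(-5) = -60)
P = 112 (P = -2*(4 - 60) = -2*(-56) = 112)
(P/(H(-2 - 1*0) + q))² = (112/((-2 - 1*0) + 10))² = (112/((-2 + 0) + 10))² = (112/(-2 + 10))² = (112/8)² = (112*(⅛))² = 14² = 196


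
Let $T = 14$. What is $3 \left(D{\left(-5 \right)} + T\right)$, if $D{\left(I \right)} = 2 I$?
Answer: $12$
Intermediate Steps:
$3 \left(D{\left(-5 \right)} + T\right) = 3 \left(2 \left(-5\right) + 14\right) = 3 \left(-10 + 14\right) = 3 \cdot 4 = 12$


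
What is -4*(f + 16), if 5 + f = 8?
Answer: -76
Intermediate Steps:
f = 3 (f = -5 + 8 = 3)
-4*(f + 16) = -4*(3 + 16) = -4*19 = -76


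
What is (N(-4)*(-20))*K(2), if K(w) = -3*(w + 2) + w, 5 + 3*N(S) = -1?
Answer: -400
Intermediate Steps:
N(S) = -2 (N(S) = -5/3 + (1/3)*(-1) = -5/3 - 1/3 = -2)
K(w) = -6 - 2*w (K(w) = -3*(2 + w) + w = (-6 - 3*w) + w = -6 - 2*w)
(N(-4)*(-20))*K(2) = (-2*(-20))*(-6 - 2*2) = 40*(-6 - 4) = 40*(-10) = -400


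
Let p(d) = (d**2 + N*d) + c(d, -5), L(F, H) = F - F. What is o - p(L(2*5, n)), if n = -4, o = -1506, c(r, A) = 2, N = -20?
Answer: -1508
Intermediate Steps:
L(F, H) = 0
p(d) = 2 + d**2 - 20*d (p(d) = (d**2 - 20*d) + 2 = 2 + d**2 - 20*d)
o - p(L(2*5, n)) = -1506 - (2 + 0**2 - 20*0) = -1506 - (2 + 0 + 0) = -1506 - 1*2 = -1506 - 2 = -1508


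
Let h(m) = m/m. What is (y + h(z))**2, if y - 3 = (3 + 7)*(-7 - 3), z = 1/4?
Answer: 9216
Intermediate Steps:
z = 1/4 ≈ 0.25000
h(m) = 1
y = -97 (y = 3 + (3 + 7)*(-7 - 3) = 3 + 10*(-10) = 3 - 100 = -97)
(y + h(z))**2 = (-97 + 1)**2 = (-96)**2 = 9216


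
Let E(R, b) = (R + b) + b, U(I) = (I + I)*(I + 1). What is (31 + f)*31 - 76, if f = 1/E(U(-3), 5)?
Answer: 19501/22 ≈ 886.41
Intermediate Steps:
U(I) = 2*I*(1 + I) (U(I) = (2*I)*(1 + I) = 2*I*(1 + I))
E(R, b) = R + 2*b
f = 1/22 (f = 1/(2*(-3)*(1 - 3) + 2*5) = 1/(2*(-3)*(-2) + 10) = 1/(12 + 10) = 1/22 ≈ 0.045455)
(31 + f)*31 - 76 = (31 + 1/22)*31 - 76 = (683/22)*31 - 76 = 21173/22 - 76 = 19501/22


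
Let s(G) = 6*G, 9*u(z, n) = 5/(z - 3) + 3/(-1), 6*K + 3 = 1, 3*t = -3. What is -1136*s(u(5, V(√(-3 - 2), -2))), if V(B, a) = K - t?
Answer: 1136/3 ≈ 378.67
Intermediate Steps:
t = -1 (t = (⅓)*(-3) = -1)
K = -⅓ (K = -½ + (⅙)*1 = -½ + ⅙ = -⅓ ≈ -0.33333)
V(B, a) = ⅔ (V(B, a) = -⅓ - 1*(-1) = -⅓ + 1 = ⅔)
u(z, n) = -⅓ + 5/(9*(-3 + z)) (u(z, n) = (5/(z - 3) + 3/(-1))/9 = (5/(-3 + z) + 3*(-1))/9 = (5/(-3 + z) - 3)/9 = (-3 + 5/(-3 + z))/9 = -⅓ + 5/(9*(-3 + z)))
-1136*s(u(5, V(√(-3 - 2), -2))) = -6816*(14 - 3*5)/(9*(-3 + 5)) = -6816*(⅑)*(14 - 15)/2 = -6816*(⅑)*(½)*(-1) = -6816*(-1)/18 = -1136*(-⅓) = 1136/3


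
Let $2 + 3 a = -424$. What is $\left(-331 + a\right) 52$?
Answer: $-24596$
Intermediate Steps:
$a = -142$ ($a = - \frac{2}{3} + \frac{1}{3} \left(-424\right) = - \frac{2}{3} - \frac{424}{3} = -142$)
$\left(-331 + a\right) 52 = \left(-331 - 142\right) 52 = \left(-473\right) 52 = -24596$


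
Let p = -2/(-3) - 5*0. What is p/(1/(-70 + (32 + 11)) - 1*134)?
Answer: -18/3619 ≈ -0.0049737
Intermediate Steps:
p = 2/3 (p = -2*(-1/3) + 0 = 2/3 + 0 = 2/3 ≈ 0.66667)
p/(1/(-70 + (32 + 11)) - 1*134) = 2/(3*(1/(-70 + (32 + 11)) - 1*134)) = 2/(3*(1/(-70 + 43) - 134)) = 2/(3*(1/(-27) - 134)) = 2/(3*(-1/27 - 134)) = 2/(3*(-3619/27)) = (2/3)*(-27/3619) = -18/3619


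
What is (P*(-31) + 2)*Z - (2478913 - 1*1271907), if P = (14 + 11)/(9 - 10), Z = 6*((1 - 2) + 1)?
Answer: -1207006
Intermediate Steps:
Z = 0 (Z = 6*(-1 + 1) = 6*0 = 0)
P = -25 (P = 25/(-1) = 25*(-1) = -25)
(P*(-31) + 2)*Z - (2478913 - 1*1271907) = (-25*(-31) + 2)*0 - (2478913 - 1*1271907) = (775 + 2)*0 - (2478913 - 1271907) = 777*0 - 1*1207006 = 0 - 1207006 = -1207006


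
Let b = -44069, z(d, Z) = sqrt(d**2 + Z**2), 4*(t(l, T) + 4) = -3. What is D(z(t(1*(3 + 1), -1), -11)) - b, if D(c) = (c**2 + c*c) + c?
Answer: 354849/8 + sqrt(2297)/4 ≈ 44368.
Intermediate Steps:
t(l, T) = -19/4 (t(l, T) = -4 + (1/4)*(-3) = -4 - 3/4 = -19/4)
z(d, Z) = sqrt(Z**2 + d**2)
D(c) = c + 2*c**2 (D(c) = (c**2 + c**2) + c = 2*c**2 + c = c + 2*c**2)
D(z(t(1*(3 + 1), -1), -11)) - b = sqrt((-11)**2 + (-19/4)**2)*(1 + 2*sqrt((-11)**2 + (-19/4)**2)) - 1*(-44069) = sqrt(121 + 361/16)*(1 + 2*sqrt(121 + 361/16)) + 44069 = sqrt(2297/16)*(1 + 2*sqrt(2297/16)) + 44069 = (sqrt(2297)/4)*(1 + 2*(sqrt(2297)/4)) + 44069 = (sqrt(2297)/4)*(1 + sqrt(2297)/2) + 44069 = sqrt(2297)*(1 + sqrt(2297)/2)/4 + 44069 = 44069 + sqrt(2297)*(1 + sqrt(2297)/2)/4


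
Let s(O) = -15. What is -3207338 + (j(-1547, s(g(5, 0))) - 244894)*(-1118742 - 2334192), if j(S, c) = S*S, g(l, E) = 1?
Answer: -7417993113548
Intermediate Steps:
j(S, c) = S²
-3207338 + (j(-1547, s(g(5, 0))) - 244894)*(-1118742 - 2334192) = -3207338 + ((-1547)² - 244894)*(-1118742 - 2334192) = -3207338 + (2393209 - 244894)*(-3452934) = -3207338 + 2148315*(-3452934) = -3207338 - 7417989906210 = -7417993113548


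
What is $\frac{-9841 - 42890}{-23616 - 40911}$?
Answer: $\frac{17577}{21509} \approx 0.81719$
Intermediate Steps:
$\frac{-9841 - 42890}{-23616 - 40911} = - \frac{52731}{-64527} = \left(-52731\right) \left(- \frac{1}{64527}\right) = \frac{17577}{21509}$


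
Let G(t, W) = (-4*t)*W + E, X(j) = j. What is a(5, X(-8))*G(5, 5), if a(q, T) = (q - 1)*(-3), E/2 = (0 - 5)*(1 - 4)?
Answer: 840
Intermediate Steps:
E = 30 (E = 2*((0 - 5)*(1 - 4)) = 2*(-5*(-3)) = 2*15 = 30)
G(t, W) = 30 - 4*W*t (G(t, W) = (-4*t)*W + 30 = -4*W*t + 30 = 30 - 4*W*t)
a(q, T) = 3 - 3*q (a(q, T) = (-1 + q)*(-3) = 3 - 3*q)
a(5, X(-8))*G(5, 5) = (3 - 3*5)*(30 - 4*5*5) = (3 - 15)*(30 - 100) = -12*(-70) = 840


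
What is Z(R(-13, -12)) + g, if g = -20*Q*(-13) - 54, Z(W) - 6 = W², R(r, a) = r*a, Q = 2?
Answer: 24808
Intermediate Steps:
R(r, a) = a*r
Z(W) = 6 + W²
g = 466 (g = -40*(-13) - 54 = -20*(-26) - 54 = 520 - 54 = 466)
Z(R(-13, -12)) + g = (6 + (-12*(-13))²) + 466 = (6 + 156²) + 466 = (6 + 24336) + 466 = 24342 + 466 = 24808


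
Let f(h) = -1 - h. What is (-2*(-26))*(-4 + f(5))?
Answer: -520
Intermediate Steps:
(-2*(-26))*(-4 + f(5)) = (-2*(-26))*(-4 + (-1 - 1*5)) = 52*(-4 + (-1 - 5)) = 52*(-4 - 6) = 52*(-10) = -520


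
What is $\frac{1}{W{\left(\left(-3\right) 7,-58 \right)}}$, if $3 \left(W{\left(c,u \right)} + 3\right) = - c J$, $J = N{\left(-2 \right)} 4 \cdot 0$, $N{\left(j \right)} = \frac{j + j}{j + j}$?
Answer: $- \frac{1}{3} \approx -0.33333$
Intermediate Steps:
$N{\left(j \right)} = 1$ ($N{\left(j \right)} = \frac{2 j}{2 j} = 2 j \frac{1}{2 j} = 1$)
$J = 0$ ($J = 1 \cdot 4 \cdot 0 = 4 \cdot 0 = 0$)
$W{\left(c,u \right)} = -3$ ($W{\left(c,u \right)} = -3 + \frac{- c 0}{3} = -3 + \frac{1}{3} \cdot 0 = -3 + 0 = -3$)
$\frac{1}{W{\left(\left(-3\right) 7,-58 \right)}} = \frac{1}{-3} = - \frac{1}{3}$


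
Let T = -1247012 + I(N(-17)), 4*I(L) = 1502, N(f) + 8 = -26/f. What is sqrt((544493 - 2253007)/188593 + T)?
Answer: I*sqrt(177359364381565562)/377186 ≈ 1116.5*I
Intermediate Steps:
N(f) = -8 - 26/f
I(L) = 751/2 (I(L) = (1/4)*1502 = 751/2)
T = -2493273/2 (T = -1247012 + 751/2 = -2493273/2 ≈ -1.2466e+6)
sqrt((544493 - 2253007)/188593 + T) = sqrt((544493 - 2253007)/188593 - 2493273/2) = sqrt(-1708514*1/188593 - 2493273/2) = sqrt(-1708514/188593 - 2493273/2) = sqrt(-470217251917/377186) = I*sqrt(177359364381565562)/377186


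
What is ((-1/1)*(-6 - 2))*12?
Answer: 96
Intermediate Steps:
((-1/1)*(-6 - 2))*12 = (-1*1*(-8))*12 = -1*(-8)*12 = 8*12 = 96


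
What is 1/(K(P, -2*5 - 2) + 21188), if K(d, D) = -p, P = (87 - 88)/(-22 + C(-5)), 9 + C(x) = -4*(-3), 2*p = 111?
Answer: 2/42265 ≈ 4.7321e-5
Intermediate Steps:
p = 111/2 (p = (½)*111 = 111/2 ≈ 55.500)
C(x) = 3 (C(x) = -9 - 4*(-3) = -9 + 12 = 3)
P = 1/19 (P = (87 - 88)/(-22 + 3) = -1/(-19) = -1*(-1/19) = 1/19 ≈ 0.052632)
K(d, D) = -111/2 (K(d, D) = -1*111/2 = -111/2)
1/(K(P, -2*5 - 2) + 21188) = 1/(-111/2 + 21188) = 1/(42265/2) = 2/42265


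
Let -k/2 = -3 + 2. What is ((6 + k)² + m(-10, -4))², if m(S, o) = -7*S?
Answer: 17956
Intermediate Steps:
k = 2 (k = -2*(-3 + 2) = -2*(-1) = 2)
((6 + k)² + m(-10, -4))² = ((6 + 2)² - 7*(-10))² = (8² + 70)² = (64 + 70)² = 134² = 17956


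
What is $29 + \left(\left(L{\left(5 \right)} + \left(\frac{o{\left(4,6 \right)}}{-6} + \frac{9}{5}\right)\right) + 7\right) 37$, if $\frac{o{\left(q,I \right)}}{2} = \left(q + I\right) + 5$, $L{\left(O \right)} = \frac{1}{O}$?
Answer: $177$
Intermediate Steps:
$o{\left(q,I \right)} = 10 + 2 I + 2 q$ ($o{\left(q,I \right)} = 2 \left(\left(q + I\right) + 5\right) = 2 \left(\left(I + q\right) + 5\right) = 2 \left(5 + I + q\right) = 10 + 2 I + 2 q$)
$29 + \left(\left(L{\left(5 \right)} + \left(\frac{o{\left(4,6 \right)}}{-6} + \frac{9}{5}\right)\right) + 7\right) 37 = 29 + \left(\left(\frac{1}{5} + \left(\frac{10 + 2 \cdot 6 + 2 \cdot 4}{-6} + \frac{9}{5}\right)\right) + 7\right) 37 = 29 + \left(\left(\frac{1}{5} + \left(\left(10 + 12 + 8\right) \left(- \frac{1}{6}\right) + 9 \cdot \frac{1}{5}\right)\right) + 7\right) 37 = 29 + \left(\left(\frac{1}{5} + \left(30 \left(- \frac{1}{6}\right) + \frac{9}{5}\right)\right) + 7\right) 37 = 29 + \left(\left(\frac{1}{5} + \left(-5 + \frac{9}{5}\right)\right) + 7\right) 37 = 29 + \left(\left(\frac{1}{5} - \frac{16}{5}\right) + 7\right) 37 = 29 + \left(-3 + 7\right) 37 = 29 + 4 \cdot 37 = 29 + 148 = 177$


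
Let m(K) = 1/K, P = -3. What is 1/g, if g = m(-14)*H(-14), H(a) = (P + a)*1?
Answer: 14/17 ≈ 0.82353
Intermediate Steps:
H(a) = -3 + a (H(a) = (-3 + a)*1 = -3 + a)
g = 17/14 (g = (-3 - 14)/(-14) = -1/14*(-17) = 17/14 ≈ 1.2143)
1/g = 1/(17/14) = 14/17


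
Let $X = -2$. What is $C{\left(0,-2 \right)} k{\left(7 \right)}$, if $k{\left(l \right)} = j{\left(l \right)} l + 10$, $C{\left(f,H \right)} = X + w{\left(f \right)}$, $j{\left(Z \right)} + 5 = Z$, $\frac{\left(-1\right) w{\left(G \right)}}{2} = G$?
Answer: $-48$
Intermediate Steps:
$w{\left(G \right)} = - 2 G$
$j{\left(Z \right)} = -5 + Z$
$C{\left(f,H \right)} = -2 - 2 f$
$k{\left(l \right)} = 10 + l \left(-5 + l\right)$ ($k{\left(l \right)} = \left(-5 + l\right) l + 10 = l \left(-5 + l\right) + 10 = 10 + l \left(-5 + l\right)$)
$C{\left(0,-2 \right)} k{\left(7 \right)} = \left(-2 - 0\right) \left(10 + 7 \left(-5 + 7\right)\right) = \left(-2 + 0\right) \left(10 + 7 \cdot 2\right) = - 2 \left(10 + 14\right) = \left(-2\right) 24 = -48$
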